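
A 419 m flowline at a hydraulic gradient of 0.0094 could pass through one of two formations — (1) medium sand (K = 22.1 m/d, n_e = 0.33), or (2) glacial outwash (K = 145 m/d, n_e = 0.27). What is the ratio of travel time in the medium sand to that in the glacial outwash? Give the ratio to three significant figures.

Unit 1 (medium sand): v = 22.1×0.0094/0.33 = 0.6295 m/d, t = 419/0.6295 = 665.6 d
Unit 2 (glacial outwash): v = 145×0.0094/0.27 = 5.048 m/d, t = 419/5.048 = 83.00 d
t(medium sand) / t(glacial outwash) = 665.6/83.00 = 8.02

8.02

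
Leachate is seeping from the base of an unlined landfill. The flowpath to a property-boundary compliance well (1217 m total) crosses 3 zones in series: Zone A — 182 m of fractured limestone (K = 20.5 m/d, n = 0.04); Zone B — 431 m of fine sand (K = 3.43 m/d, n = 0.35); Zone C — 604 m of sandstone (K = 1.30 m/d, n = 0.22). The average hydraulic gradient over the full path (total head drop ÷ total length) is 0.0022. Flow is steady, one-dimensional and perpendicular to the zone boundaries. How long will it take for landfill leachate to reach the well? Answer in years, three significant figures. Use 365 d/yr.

178 years

Continuity: the same q passes through each zone, so ΔH = q·Σ(L_j/K_j) — the zones act as resistances in series.
Σ(L/K) = 182/20.5 + 431/3.43 + 604/1.30 = 8.878 + 125.7 + 464.6 = 599.1 d
K_eq = L_total / Σ(L/K) = 1217 / 599.1 = 2.031 m/d
q = K_eq · i = 2.031 × 0.0022 = 0.004469 m/d (same in every zone)
Zone A: v = q/n = 0.004469/0.04 = 0.1117 m/d → t_A = 182/0.1117 = 1629 d
Zone B: v = q/n = 0.004469/0.35 = 0.01277 m/d → t_B = 431/0.01277 = 33760 d
Zone C: v = q/n = 0.004469/0.22 = 0.02031 m/d → t_C = 604/0.02031 = 29740 d
Total t = 1629 + 33760 + 29740 = 65120 d
   = 65120 / 365 = 178 yr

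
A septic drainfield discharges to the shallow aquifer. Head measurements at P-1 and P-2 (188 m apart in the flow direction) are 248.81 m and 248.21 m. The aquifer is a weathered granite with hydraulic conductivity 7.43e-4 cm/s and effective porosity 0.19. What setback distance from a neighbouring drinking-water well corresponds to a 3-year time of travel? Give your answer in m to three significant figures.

Hydraulic gradient i = (248.81 − 248.21) / 188 = 0.60 / 188 = 0.003191
K = 7.43e-4 cm/s × 864 = 0.6420 m/d
q = Ki = 0.6420 × 0.003191 = 0.002049 m/d
v_s = q/n_e = 0.002049/0.19 = 0.01078 m/d
T = 3 yr × 365 = 1095 d
L = v × T = 0.01078 × 1095 = 11.81 m

11.8 m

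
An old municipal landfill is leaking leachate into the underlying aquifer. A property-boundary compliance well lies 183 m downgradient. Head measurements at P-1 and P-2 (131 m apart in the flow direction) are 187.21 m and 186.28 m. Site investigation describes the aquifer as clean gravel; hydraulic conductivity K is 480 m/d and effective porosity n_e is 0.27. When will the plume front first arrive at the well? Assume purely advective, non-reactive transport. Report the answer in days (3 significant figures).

Hydraulic gradient i = (187.21 − 186.28) / 131 = 0.93 / 131 = 0.007099
q = Ki = 480 × 0.007099 = 3.408 m/d
v_s = q/n_e = 3.408/0.27 = 12.62 m/d
t = L / v = 183 / 12.62 = 14.50 d

14.5 days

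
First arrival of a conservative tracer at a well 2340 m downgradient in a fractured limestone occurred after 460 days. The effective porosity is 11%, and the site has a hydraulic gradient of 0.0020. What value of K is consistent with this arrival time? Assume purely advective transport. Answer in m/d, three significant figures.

v = L / t = 2340 / 460 = 5.087 m/d
K = v · n / i = 5.087 × 0.11 / 0.0020 = 280 m/d

280 m/d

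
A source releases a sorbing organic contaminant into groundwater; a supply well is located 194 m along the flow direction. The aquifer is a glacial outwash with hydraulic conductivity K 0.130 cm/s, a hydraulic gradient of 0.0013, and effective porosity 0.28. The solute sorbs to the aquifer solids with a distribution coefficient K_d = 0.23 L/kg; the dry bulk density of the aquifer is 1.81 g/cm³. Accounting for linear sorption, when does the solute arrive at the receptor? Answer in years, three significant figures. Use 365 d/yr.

2.53 years

K = 0.130 cm/s × 864 = 112.3 m/d
Specific discharge q = 112.3 × 0.0013 = 0.1460 m/d
v = Ki/n = 112.3·0.0013/0.28 = 0.5215 m/d
Retardation R = 1 + ρ_b·K_d/n = 1 + 1.81×0.23/0.28 = 2.487
Contaminant velocity v_c = v/R = 0.5215/2.487 = 0.2097 m/d
t = L/v_c = 194/0.2097 = 925.1 d
   = 925.1/365 = 2.53 yr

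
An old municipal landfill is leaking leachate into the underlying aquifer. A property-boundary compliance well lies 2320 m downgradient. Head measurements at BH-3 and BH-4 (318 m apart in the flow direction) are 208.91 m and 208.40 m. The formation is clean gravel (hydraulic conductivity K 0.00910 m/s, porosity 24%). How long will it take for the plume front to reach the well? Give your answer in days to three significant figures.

442 days

Hydraulic gradient i = (208.91 − 208.40) / 318 = 0.51 / 318 = 0.001604
K = 0.00910 m/s × 86400 s/d = 786.2 m/d
Darcy flux q = K·i = 786.2 × 0.001604 = 1.261 m/d
Seepage velocity v = q / n = 1.261 / 0.24 = 5.254 m/d
t = L / v = 2320 / 5.254 = 441.6 d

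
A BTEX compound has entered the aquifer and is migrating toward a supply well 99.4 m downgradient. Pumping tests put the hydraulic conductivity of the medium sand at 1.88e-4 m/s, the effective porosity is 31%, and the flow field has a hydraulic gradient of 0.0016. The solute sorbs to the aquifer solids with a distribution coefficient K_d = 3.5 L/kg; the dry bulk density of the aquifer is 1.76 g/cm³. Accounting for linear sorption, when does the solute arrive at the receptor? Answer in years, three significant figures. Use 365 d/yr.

67.8 years

K = 1.88e-4 m/s × 86400 s/d = 16.24 m/d
q = Ki = 16.24 × 0.0016 = 0.02599 m/d
Average linear velocity = 0.02599 / 0.31 = 0.08384 m/d
Retardation R = 1 + ρ_b·K_d/n = 1 + 1.76×3.5/0.31 = 20.87
Contaminant velocity v_c = v/R = 0.08384/20.87 = 0.004017 m/d
t = L/v_c = 99.4/0.004017 = 24750 d
   = 24750/365 = 67.8 yr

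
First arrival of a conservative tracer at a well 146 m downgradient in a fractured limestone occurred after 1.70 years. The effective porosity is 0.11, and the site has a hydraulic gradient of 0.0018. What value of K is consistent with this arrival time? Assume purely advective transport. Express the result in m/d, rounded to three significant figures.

t = 1.70 years = 620.5 d
v = L / t = 146 / 620.5 = 0.2353 m/d
K = v · n / i = 0.2353 × 0.11 / 0.0018 = 14.4 m/d

14.4 m/d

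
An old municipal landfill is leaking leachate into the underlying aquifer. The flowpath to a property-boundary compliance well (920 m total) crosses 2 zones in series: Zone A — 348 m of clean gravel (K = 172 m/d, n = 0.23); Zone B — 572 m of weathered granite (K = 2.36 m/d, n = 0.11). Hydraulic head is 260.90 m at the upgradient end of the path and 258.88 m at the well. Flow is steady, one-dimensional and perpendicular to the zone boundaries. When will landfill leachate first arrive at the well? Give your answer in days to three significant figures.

Total head drop ΔH = 260.90 − 258.88 = 2.02 m
Continuity: the same q passes through each zone, so ΔH = q·Σ(L_j/K_j) — the zones act as resistances in series.
Σ(L/K) = 348/172 + 572/2.36 = 2.023 + 242.4 = 244.4 d
q = ΔH / Σ(L/K) = 2.02 / 244.4 = 0.008265 m/d (same in every zone)
Zone A: v = q/n = 0.008265/0.23 = 0.03594 m/d → t_A = 348/0.03594 = 9684 d
Zone B: v = q/n = 0.008265/0.11 = 0.07514 m/d → t_B = 572/0.07514 = 7613 d
Total t = 9684 + 7613 = 17300 d

17300 days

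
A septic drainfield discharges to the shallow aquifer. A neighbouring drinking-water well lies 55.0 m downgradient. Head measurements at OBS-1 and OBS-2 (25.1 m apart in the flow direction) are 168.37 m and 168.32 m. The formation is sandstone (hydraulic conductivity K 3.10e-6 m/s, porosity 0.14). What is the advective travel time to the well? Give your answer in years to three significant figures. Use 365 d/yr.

Hydraulic gradient i = (168.37 − 168.32) / 25.1 = 0.05 / 25.1 = 0.001992
K = 3.10e-6 m/s × 86400 s/d = 0.2678 m/d
Specific discharge q = 0.2678 × 0.001992 = 5.335e-4 m/d
Seepage velocity v = q / n = 5.335e-4 / 0.14 = 0.003811 m/d
t = L / v = 55.0 / 0.003811 = 14430 d
   = 14430 / 365 = 39.5 yr

39.5 years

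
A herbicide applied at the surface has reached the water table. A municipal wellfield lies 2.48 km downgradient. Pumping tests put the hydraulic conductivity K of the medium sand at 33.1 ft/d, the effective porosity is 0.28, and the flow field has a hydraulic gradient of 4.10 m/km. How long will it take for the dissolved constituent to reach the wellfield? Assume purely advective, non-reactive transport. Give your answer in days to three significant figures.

K = 33.1 ft/d × 0.3048 = 10.09 m/d
Specific discharge q = 10.09 × 0.0041 = 0.04136 m/d
Average linear velocity = 0.04136 / 0.28 = 0.1477 m/d
L = 2.48 km = 2480 m
t = L / v = 2480 / 0.1477 = 16790 d

16800 days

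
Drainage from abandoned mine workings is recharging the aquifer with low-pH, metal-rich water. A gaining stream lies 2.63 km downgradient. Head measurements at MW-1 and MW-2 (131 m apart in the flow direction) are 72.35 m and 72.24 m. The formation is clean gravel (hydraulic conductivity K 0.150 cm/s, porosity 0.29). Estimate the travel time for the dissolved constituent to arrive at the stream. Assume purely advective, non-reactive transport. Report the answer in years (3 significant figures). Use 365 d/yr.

19.2 years

Hydraulic gradient i = (72.35 − 72.24) / 131 = 0.11 / 131 = 8.397e-4
K = 0.150 cm/s × 864 = 129.6 m/d
q = Ki = 129.6 × 8.397e-4 = 0.1088 m/d
v = Ki/n = 129.6·8.397e-4/0.29 = 0.3753 m/d
L = 2.63 km = 2630 m
t = L / v = 2630 / 0.3753 = 7009 d
   = 7009 / 365 = 19.2 yr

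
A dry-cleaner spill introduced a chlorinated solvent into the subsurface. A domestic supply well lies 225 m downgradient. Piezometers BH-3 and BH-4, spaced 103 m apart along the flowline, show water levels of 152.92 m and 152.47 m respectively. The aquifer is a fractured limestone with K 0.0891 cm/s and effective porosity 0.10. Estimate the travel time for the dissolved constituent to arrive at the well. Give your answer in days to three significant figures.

66.9 days

Hydraulic gradient i = (152.92 − 152.47) / 103 = 0.45 / 103 = 0.004369
K = 0.0891 cm/s × 864 = 76.98 m/d
Darcy flux q = K·i = 76.98 × 0.004369 = 0.3363 m/d
Seepage velocity v = q / n = 0.3363 / 0.10 = 3.363 m/d
t = L / v = 225 / 3.363 = 66.90 d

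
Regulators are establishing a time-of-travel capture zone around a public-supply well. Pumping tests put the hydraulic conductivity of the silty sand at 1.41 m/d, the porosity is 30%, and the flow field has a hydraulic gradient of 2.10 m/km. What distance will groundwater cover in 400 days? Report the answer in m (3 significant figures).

3.95 m

Darcy flux q = K·i = 1.41 × 0.0021 = 0.002961 m/d
Seepage velocity v = q / n = 0.002961 / 0.30 = 0.009870 m/d
L = v × T = 0.009870 × 400 = 3.948 m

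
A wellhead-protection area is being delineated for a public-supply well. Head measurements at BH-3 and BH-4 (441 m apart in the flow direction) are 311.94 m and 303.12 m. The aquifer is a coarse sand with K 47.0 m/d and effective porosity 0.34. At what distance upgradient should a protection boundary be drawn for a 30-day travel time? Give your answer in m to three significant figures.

Hydraulic gradient i = (311.94 − 303.12) / 441 = 8.82 / 441 = 0.02000
Darcy flux q = K·i = 47.0 × 0.02000 = 0.9400 m/d
v = Ki/n = 47.0·0.02000/0.34 = 2.765 m/d
L = v × T = 2.765 × 30 = 82.94 m

82.9 m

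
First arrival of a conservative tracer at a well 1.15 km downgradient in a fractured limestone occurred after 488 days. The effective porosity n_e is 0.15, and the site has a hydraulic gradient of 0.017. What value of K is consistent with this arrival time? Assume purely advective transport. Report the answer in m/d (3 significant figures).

20.8 m/d

L = 1.15 km = 1150 m
v = L / t = 1150 / 488 = 2.357 m/d
K = v · n / i = 2.357 × 0.15 / 0.017 = 20.8 m/d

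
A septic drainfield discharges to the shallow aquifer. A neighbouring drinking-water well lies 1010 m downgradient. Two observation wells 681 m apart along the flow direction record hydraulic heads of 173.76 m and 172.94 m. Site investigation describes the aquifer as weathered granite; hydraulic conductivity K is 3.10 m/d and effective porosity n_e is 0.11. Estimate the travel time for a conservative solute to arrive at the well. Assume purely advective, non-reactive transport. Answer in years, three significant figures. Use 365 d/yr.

Hydraulic gradient i = (173.76 − 172.94) / 681 = 0.82 / 681 = 0.001204
Specific discharge q = 3.10 × 0.001204 = 0.003733 m/d
Seepage velocity v = q / n = 0.003733 / 0.11 = 0.03393 m/d
t = L / v = 1010 / 0.03393 = 29760 d
   = 29760 / 365 = 81.5 yr

81.5 years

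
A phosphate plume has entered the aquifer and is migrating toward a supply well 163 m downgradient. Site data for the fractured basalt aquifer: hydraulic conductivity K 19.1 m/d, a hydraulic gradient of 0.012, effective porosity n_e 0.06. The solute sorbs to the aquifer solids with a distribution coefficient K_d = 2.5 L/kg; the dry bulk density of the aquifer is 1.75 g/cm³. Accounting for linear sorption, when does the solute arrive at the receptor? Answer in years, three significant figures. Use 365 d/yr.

8.64 years

Specific discharge q = 19.1 × 0.012 = 0.2292 m/d
Seepage velocity v = q / n = 0.2292 / 0.06 = 3.820 m/d
Retardation R = 1 + ρ_b·K_d/n = 1 + 1.75×2.5/0.06 = 73.92
Contaminant velocity v_c = v/R = 3.820/73.92 = 0.05168 m/d
t = L/v_c = 163/0.05168 = 3154 d
   = 3154/365 = 8.64 yr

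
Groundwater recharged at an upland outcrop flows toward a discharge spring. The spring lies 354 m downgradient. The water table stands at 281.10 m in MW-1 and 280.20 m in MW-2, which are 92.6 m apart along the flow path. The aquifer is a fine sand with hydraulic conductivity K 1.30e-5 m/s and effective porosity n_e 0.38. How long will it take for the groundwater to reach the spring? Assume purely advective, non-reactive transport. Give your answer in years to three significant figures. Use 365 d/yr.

Hydraulic gradient i = (281.10 − 280.20) / 92.6 = 0.90 / 92.6 = 0.009719
K = 1.30e-5 m/s × 86400 s/d = 1.123 m/d
Darcy flux q = K·i = 1.123 × 0.009719 = 0.01092 m/d
v_s = q/n_e = 0.01092/0.38 = 0.02873 m/d
t = L / v = 354 / 0.02873 = 12320 d
   = 12320 / 365 = 33.8 yr

33.8 years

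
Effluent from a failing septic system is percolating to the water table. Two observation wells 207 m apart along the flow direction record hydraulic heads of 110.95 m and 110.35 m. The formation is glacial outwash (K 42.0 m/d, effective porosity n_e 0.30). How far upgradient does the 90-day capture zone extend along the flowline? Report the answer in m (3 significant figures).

Hydraulic gradient i = (110.95 − 110.35) / 207 = 0.60 / 207 = 0.002899
Specific discharge q = 42.0 × 0.002899 = 0.1217 m/d
v = Ki/n = 42.0·0.002899/0.30 = 0.4058 m/d
L = v × T = 0.4058 × 90 = 36.52 m

36.5 m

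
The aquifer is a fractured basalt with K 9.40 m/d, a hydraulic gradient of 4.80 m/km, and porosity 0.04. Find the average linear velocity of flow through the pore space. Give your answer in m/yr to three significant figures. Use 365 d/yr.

Specific discharge q = 9.40 × 0.0048 = 0.04512 m/d
v = Ki/n = 9.40·0.0048/0.04 = 1.128 m/d
   = 1.128 × 365 = 412 m/yr

412 m/yr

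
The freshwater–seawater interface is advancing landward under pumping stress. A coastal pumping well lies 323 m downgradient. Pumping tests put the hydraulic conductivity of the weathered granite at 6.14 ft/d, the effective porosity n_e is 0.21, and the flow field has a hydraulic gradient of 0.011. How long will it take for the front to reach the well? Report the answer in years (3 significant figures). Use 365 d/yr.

9.03 years

K = 6.14 ft/d × 0.3048 = 1.871 m/d
Specific discharge q = 1.871 × 0.011 = 0.02059 m/d
v = Ki/n = 1.871·0.011/0.21 = 0.09803 m/d
t = L / v = 323 / 0.09803 = 3295 d
   = 3295 / 365 = 9.03 yr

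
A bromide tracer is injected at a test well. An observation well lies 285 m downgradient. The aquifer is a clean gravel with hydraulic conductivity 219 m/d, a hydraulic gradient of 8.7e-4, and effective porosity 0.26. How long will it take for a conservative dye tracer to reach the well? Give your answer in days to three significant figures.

Specific discharge q = 219 × 8.7e-4 = 0.1905 m/d
v = Ki/n = 219·8.7e-4/0.26 = 0.7328 m/d
t = L / v = 285 / 0.7328 = 388.9 d

389 days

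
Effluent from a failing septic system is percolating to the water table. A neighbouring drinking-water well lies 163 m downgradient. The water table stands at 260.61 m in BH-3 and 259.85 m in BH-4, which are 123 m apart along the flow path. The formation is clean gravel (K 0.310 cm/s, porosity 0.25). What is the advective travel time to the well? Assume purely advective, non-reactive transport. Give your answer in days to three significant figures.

24.6 days

Hydraulic gradient i = (260.61 − 259.85) / 123 = 0.76 / 123 = 0.006179
K = 0.310 cm/s × 864 = 267.8 m/d
q = Ki = 267.8 × 0.006179 = 1.655 m/d
v_s = q/n_e = 1.655/0.25 = 6.620 m/d
t = L / v = 163 / 6.620 = 24.62 d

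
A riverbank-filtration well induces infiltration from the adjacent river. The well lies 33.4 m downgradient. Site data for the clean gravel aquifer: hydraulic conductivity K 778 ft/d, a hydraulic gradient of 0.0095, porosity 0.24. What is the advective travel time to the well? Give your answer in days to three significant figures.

3.56 days

K = 778 ft/d × 0.3048 = 237.1 m/d
Specific discharge q = 237.1 × 0.0095 = 2.253 m/d
v = Ki/n = 237.1·0.0095/0.24 = 9.387 m/d
t = L / v = 33.4 / 9.387 = 3.558 d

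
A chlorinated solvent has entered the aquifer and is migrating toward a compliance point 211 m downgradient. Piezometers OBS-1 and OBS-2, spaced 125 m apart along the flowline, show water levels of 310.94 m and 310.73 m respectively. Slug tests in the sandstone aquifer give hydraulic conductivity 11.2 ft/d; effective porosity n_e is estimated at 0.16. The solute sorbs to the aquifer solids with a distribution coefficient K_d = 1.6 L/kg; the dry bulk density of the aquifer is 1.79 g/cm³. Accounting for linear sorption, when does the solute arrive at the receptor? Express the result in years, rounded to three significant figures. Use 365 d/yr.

Hydraulic gradient i = (310.94 − 310.73) / 125 = 0.21 / 125 = 0.001680
K = 11.2 ft/d × 0.3048 = 3.414 m/d
q = Ki = 3.414 × 0.001680 = 0.005735 m/d
Average linear velocity = 0.005735 / 0.16 = 0.03584 m/d
Retardation R = 1 + ρ_b·K_d/n = 1 + 1.79×1.6/0.16 = 18.90
Contaminant velocity v_c = v/R = 0.03584/18.90 = 0.001897 m/d
t = L/v_c = 211/0.001897 = 111300 d
   = 111300/365 = 305 yr

305 years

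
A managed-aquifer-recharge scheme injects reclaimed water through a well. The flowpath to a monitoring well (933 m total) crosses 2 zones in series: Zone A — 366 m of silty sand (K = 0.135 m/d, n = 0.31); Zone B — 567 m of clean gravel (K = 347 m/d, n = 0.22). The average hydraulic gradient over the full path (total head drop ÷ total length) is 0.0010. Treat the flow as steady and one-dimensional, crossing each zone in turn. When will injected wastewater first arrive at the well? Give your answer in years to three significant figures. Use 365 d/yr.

1900 years

Steady 1-D flow in series ⇒ the Darcy flux q is identical in every zone and the zone head losses add (resistances L/K in series).
Σ(L/K) = 366/0.135 + 567/347 = 2711 + 1.634 = 2713 d
K_eq = L_total / Σ(L/K) = 933 / 2713 = 0.3439 m/d
q = K_eq · i = 0.3439 × 0.0010 = 3.439e-4 m/d (same in every zone)
Zone A: v = q/n = 3.439e-4/0.31 = 0.001109 m/d → t_A = 366/0.001109 = 329900 d
Zone B: v = q/n = 3.439e-4/0.22 = 0.001563 m/d → t_B = 567/0.001563 = 362700 d
Total t = 329900 + 362700 = 692600 d
   = 692600 / 365 = 1900 yr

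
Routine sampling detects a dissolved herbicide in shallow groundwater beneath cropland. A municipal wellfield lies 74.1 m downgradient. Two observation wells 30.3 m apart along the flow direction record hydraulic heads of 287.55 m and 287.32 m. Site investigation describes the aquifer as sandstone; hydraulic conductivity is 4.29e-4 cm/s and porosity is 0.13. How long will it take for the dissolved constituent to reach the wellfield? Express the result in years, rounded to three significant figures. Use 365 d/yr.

Hydraulic gradient i = (287.55 − 287.32) / 30.3 = 0.23 / 30.3 = 0.007591
K = 4.29e-4 cm/s × 864 = 0.3707 m/d
Darcy flux q = K·i = 0.3707 × 0.007591 = 0.002814 m/d
Average linear velocity = 0.002814 / 0.13 = 0.02164 m/d
t = L / v = 74.1 / 0.02164 = 3424 d
   = 3424 / 365 = 9.38 yr

9.38 years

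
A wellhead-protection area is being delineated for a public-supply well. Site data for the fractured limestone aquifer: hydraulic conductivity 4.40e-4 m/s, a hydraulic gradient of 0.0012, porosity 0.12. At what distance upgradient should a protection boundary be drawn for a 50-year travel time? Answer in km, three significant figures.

6.94 km

K = 4.40e-4 m/s × 86400 s/d = 38.02 m/d
Darcy flux q = K·i = 38.02 × 0.0012 = 0.04562 m/d
v = Ki/n = 38.02·0.0012/0.12 = 0.3802 m/d
T = 50 yr × 365 = 18250 d
L = v × T = 0.3802 × 18250 = 6938 m
   = 6.94 km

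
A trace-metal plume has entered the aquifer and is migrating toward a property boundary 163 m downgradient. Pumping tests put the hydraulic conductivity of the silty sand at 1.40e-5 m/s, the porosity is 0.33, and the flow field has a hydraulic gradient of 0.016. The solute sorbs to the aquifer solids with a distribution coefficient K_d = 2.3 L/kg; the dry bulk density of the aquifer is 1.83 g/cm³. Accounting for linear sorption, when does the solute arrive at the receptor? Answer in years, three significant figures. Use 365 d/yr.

105 years

K = 1.40e-5 m/s × 86400 s/d = 1.210 m/d
Darcy flux q = K·i = 1.210 × 0.016 = 0.01935 m/d
Average linear velocity = 0.01935 / 0.33 = 0.05865 m/d
Retardation R = 1 + ρ_b·K_d/n = 1 + 1.83×2.3/0.33 = 13.75
Contaminant velocity v_c = v/R = 0.05865/13.75 = 0.004264 m/d
t = L/v_c = 163/0.004264 = 38230 d
   = 38230/365 = 105 yr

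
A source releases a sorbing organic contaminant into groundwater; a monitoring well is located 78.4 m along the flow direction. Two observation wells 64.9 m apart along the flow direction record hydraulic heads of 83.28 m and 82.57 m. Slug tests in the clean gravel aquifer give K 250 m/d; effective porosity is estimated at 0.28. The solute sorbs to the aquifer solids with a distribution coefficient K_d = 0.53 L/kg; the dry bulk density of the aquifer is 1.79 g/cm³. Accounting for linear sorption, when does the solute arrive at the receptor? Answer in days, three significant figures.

35.2 days

Hydraulic gradient i = (83.28 − 82.57) / 64.9 = 0.71 / 64.9 = 0.01094
Darcy flux q = K·i = 250 × 0.01094 = 2.735 m/d
v = Ki/n = 250·0.01094/0.28 = 9.768 m/d
Retardation R = 1 + ρ_b·K_d/n = 1 + 1.79×0.53/0.28 = 4.388
Contaminant velocity v_c = v/R = 9.768/4.388 = 2.226 m/d
t = L/v_c = 78.4/2.226 = 35.22 d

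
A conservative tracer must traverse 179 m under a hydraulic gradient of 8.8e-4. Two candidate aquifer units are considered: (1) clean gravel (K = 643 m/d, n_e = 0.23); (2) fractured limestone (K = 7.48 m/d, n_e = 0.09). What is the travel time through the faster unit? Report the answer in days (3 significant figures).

72.8 days

Unit 1 (clean gravel): v = 643×8.8e-4/0.23 = 2.460 m/d, t = 179/2.460 = 72.76 d
Unit 2 (fractured limestone): v = 7.48×8.8e-4/0.09 = 0.07314 m/d, t = 179/0.07314 = 2447 d
Faster unit: t = 72.8 d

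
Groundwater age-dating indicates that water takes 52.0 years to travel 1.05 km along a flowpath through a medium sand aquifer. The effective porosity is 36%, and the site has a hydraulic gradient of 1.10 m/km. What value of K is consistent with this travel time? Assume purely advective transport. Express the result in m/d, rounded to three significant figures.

t = 52.0 years = 18980 d
L = 1.05 km = 1050 m
v = L / t = 1050 / 18980 = 0.05532 m/d
K = v · n / i = 0.05532 × 0.36 / 0.0011 = 18.1 m/d

18.1 m/d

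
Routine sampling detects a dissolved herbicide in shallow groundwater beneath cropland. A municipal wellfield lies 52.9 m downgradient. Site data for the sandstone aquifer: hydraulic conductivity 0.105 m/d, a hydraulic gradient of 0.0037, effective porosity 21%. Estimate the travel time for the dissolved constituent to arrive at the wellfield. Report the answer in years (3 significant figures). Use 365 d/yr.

78.3 years

q = Ki = 0.105 × 0.0037 = 3.885e-4 m/d
v_s = q/n_e = 3.885e-4/0.21 = 0.001850 m/d
t = L / v = 52.9 / 0.001850 = 28590 d
   = 28590 / 365 = 78.3 yr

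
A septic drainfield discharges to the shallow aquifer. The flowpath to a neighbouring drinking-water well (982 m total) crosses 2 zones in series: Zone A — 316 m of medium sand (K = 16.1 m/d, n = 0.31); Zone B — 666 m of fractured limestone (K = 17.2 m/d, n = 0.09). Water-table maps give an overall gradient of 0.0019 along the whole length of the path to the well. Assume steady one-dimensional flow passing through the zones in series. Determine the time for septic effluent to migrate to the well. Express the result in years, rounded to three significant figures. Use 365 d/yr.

Steady 1-D flow in series ⇒ the Darcy flux q is identical in every zone and the zone head losses add (resistances L/K in series).
Σ(L/K) = 316/16.1 + 666/17.2 = 19.63 + 38.72 = 58.35 d
K_eq = L_total / Σ(L/K) = 982 / 58.35 = 16.83 m/d
q = K_eq · i = 16.83 × 0.0019 = 0.03198 m/d (same in every zone)
Zone A: v = q/n = 0.03198/0.31 = 0.1032 m/d → t_A = 316/0.1032 = 3063 d
Zone B: v = q/n = 0.03198/0.09 = 0.3553 m/d → t_B = 666/0.3553 = 1874 d
Total t = 3063 + 1874 = 4938 d
   = 4938 / 365 = 13.5 yr

13.5 years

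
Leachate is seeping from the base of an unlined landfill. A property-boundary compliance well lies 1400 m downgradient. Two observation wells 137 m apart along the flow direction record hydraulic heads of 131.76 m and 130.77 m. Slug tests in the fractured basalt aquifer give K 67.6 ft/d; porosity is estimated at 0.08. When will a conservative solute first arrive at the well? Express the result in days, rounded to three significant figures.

752 days

Hydraulic gradient i = (131.76 − 130.77) / 137 = 0.99 / 137 = 0.007226
K = 67.6 ft/d × 0.3048 = 20.60 m/d
q = Ki = 20.60 × 0.007226 = 0.1489 m/d
Average linear velocity = 0.1489 / 0.08 = 1.861 m/d
t = L / v = 1400 / 1.861 = 752.2 d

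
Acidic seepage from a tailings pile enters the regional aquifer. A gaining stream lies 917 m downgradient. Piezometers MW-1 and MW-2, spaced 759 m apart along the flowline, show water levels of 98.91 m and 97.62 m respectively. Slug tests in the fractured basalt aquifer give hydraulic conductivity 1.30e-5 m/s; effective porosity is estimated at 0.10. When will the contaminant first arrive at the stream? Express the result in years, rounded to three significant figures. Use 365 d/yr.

Hydraulic gradient i = (98.91 − 97.62) / 759 = 1.29 / 759 = 0.001700
K = 1.30e-5 m/s × 86400 s/d = 1.123 m/d
Specific discharge q = 1.123 × 0.001700 = 0.001909 m/d
Average linear velocity = 0.001909 / 0.10 = 0.01909 m/d
t = L / v = 917 / 0.01909 = 48040 d
   = 48040 / 365 = 132 yr

132 years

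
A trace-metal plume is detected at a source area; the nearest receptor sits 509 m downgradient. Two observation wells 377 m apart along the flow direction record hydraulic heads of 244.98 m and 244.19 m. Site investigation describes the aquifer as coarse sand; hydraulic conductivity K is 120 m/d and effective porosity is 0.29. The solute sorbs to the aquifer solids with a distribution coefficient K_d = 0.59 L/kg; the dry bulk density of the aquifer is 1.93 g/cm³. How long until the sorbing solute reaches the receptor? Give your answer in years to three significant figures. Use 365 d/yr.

7.92 years

Hydraulic gradient i = (244.98 − 244.19) / 377 = 0.79 / 377 = 0.002095
Specific discharge q = 120 × 0.002095 = 0.2515 m/d
Average linear velocity = 0.2515 / 0.29 = 0.8671 m/d
Retardation R = 1 + ρ_b·K_d/n = 1 + 1.93×0.59/0.29 = 4.927
Contaminant velocity v_c = v/R = 0.8671/4.927 = 0.1760 m/d
t = L/v_c = 509/0.1760 = 2892 d
   = 2892/365 = 7.92 yr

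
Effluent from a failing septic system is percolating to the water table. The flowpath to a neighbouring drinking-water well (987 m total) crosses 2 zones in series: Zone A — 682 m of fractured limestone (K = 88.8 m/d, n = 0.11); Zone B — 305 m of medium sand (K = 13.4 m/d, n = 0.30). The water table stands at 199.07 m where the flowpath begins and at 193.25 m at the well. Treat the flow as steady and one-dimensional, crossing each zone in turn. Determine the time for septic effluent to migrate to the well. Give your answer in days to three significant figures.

871 days

Total head drop ΔH = 199.07 − 193.25 = 5.82 m
Continuity: the same q passes through each zone, so ΔH = q·Σ(L_j/K_j) — the zones act as resistances in series.
Σ(L/K) = 682/88.8 + 305/13.4 = 7.680 + 22.76 = 30.44 d
q = ΔH / Σ(L/K) = 5.82 / 30.44 = 0.1912 m/d (same in every zone)
Zone A: v = q/n = 0.1912/0.11 = 1.738 m/d → t_A = 682/1.738 = 392.4 d
Zone B: v = q/n = 0.1912/0.30 = 0.6373 m/d → t_B = 305/0.6373 = 478.6 d
Total t = 392.4 + 478.6 = 871.0 d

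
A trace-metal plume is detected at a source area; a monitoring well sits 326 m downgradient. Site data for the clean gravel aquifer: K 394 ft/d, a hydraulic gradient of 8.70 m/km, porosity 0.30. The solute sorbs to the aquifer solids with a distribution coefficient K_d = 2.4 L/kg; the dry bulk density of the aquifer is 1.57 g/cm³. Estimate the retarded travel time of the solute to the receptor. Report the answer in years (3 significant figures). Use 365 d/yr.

3.48 years

K = 394 ft/d × 0.3048 = 120.1 m/d
Specific discharge q = 120.1 × 0.0087 = 1.045 m/d
v = Ki/n = 120.1·0.0087/0.30 = 3.483 m/d
Retardation R = 1 + ρ_b·K_d/n = 1 + 1.57×2.4/0.30 = 13.56
Contaminant velocity v_c = v/R = 3.483/13.56 = 0.2568 m/d
t = L/v_c = 326/0.2568 = 1269 d
   = 1269/365 = 3.48 yr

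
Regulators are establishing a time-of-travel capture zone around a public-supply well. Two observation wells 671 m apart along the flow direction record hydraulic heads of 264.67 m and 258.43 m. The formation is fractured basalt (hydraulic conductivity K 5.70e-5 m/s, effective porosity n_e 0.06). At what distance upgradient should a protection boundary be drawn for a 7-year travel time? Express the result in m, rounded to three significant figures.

1950 m

Hydraulic gradient i = (264.67 − 258.43) / 671 = 6.24 / 671 = 0.009300
K = 5.70e-5 m/s × 86400 s/d = 4.925 m/d
Darcy flux q = K·i = 4.925 × 0.009300 = 0.04580 m/d
v = Ki/n = 4.925·0.009300/0.06 = 0.7633 m/d
T = 7 yr × 365 = 2555 d
L = v × T = 0.7633 × 2555 = 1950 m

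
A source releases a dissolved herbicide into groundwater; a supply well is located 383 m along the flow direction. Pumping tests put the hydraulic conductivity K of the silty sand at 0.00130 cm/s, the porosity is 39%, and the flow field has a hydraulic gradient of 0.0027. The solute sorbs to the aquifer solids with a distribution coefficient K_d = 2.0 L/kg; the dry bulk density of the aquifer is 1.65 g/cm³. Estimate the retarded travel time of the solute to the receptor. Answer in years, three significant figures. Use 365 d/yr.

K = 0.00130 cm/s × 864 = 1.123 m/d
Darcy flux q = K·i = 1.123 × 0.0027 = 0.003033 m/d
Seepage velocity v = q / n = 0.003033 / 0.39 = 0.007776 m/d
Retardation R = 1 + ρ_b·K_d/n = 1 + 1.65×2.0/0.39 = 9.462
Contaminant velocity v_c = v/R = 0.007776/9.462 = 8.219e-4 m/d
t = L/v_c = 383/8.219e-4 = 466000 d
   = 466000/365 = 1280 yr

1280 years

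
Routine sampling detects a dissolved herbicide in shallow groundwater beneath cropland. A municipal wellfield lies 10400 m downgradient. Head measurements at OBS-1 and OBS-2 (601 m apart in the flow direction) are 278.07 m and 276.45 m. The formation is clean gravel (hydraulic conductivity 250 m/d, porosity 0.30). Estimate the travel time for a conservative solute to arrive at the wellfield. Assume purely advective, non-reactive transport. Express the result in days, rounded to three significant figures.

4630 days

Hydraulic gradient i = (278.07 − 276.45) / 601 = 1.62 / 601 = 0.002696
Specific discharge q = 250 × 0.002696 = 0.6739 m/d
v_s = q/n_e = 0.6739/0.30 = 2.246 m/d
t = L / v = 10400 / 2.246 = 4630 d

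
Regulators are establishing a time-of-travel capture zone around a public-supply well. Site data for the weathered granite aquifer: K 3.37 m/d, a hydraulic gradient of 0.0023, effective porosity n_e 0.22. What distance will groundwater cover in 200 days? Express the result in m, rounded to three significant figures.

7.05 m

Specific discharge q = 3.37 × 0.0023 = 0.007751 m/d
Seepage velocity v = q / n = 0.007751 / 0.22 = 0.03523 m/d
L = v × T = 0.03523 × 200 = 7.046 m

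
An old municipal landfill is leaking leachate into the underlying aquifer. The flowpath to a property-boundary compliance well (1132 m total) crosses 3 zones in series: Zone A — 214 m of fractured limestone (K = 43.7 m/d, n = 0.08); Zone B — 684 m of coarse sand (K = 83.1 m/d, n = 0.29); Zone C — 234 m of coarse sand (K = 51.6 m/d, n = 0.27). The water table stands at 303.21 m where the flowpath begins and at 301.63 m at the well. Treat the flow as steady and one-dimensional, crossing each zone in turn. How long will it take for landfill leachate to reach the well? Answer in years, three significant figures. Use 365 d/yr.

8.53 years

Total head drop ΔH = 303.21 − 301.63 = 1.58 m
Continuity: the same q passes through each zone, so ΔH = q·Σ(L_j/K_j) — the zones act as resistances in series.
Σ(L/K) = 214/43.7 + 684/83.1 + 234/51.6 = 4.897 + 8.231 + 4.535 = 17.66 d
q = ΔH / Σ(L/K) = 1.58 / 17.66 = 0.08945 m/d (same in every zone)
Zone A: v = q/n = 0.08945/0.08 = 1.118 m/d → t_A = 214/1.118 = 191.4 d
Zone B: v = q/n = 0.08945/0.29 = 0.3085 m/d → t_B = 684/0.3085 = 2217 d
Zone C: v = q/n = 0.08945/0.27 = 0.3313 m/d → t_C = 234/0.3313 = 706.3 d
Total t = 191.4 + 2217 + 706.3 = 3115 d
   = 3115 / 365 = 8.53 yr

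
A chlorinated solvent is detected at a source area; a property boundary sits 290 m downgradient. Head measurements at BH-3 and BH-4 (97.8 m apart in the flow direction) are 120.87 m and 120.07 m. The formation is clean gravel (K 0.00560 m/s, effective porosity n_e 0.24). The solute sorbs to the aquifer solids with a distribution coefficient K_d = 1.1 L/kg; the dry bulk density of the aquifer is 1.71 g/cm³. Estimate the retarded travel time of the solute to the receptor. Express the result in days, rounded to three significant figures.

155 days

Hydraulic gradient i = (120.87 − 120.07) / 97.8 = 0.80 / 97.8 = 0.008180
K = 0.00560 m/s × 86400 s/d = 483.8 m/d
Specific discharge q = 483.8 × 0.008180 = 3.958 m/d
v = Ki/n = 483.8·0.008180/0.24 = 16.49 m/d
Retardation R = 1 + ρ_b·K_d/n = 1 + 1.71×1.1/0.24 = 8.838
Contaminant velocity v_c = v/R = 16.49/8.838 = 1.866 m/d
t = L/v_c = 290/1.866 = 155.4 d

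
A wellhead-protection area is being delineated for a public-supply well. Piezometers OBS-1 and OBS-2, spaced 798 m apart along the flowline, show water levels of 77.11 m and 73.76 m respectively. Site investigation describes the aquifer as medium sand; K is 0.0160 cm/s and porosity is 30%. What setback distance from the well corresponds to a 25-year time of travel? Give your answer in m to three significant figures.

Hydraulic gradient i = (77.11 − 73.76) / 798 = 3.35 / 798 = 0.004198
K = 0.0160 cm/s × 864 = 13.82 m/d
Darcy flux q = K·i = 13.82 × 0.004198 = 0.05803 m/d
Average linear velocity = 0.05803 / 0.30 = 0.1934 m/d
T = 25 yr × 365 = 9125 d
L = v × T = 0.1934 × 9125 = 1765 m

1770 m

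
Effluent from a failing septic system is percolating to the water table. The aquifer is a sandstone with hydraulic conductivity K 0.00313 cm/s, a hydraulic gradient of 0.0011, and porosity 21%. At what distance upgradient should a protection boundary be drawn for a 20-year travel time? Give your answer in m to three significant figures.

K = 0.00313 cm/s × 864 = 2.704 m/d
Specific discharge q = 2.704 × 0.0011 = 0.002975 m/d
v = Ki/n = 2.704·0.0011/0.21 = 0.01417 m/d
T = 20 yr × 365 = 7300 d
L = v × T = 0.01417 × 7300 = 103.4 m

103 m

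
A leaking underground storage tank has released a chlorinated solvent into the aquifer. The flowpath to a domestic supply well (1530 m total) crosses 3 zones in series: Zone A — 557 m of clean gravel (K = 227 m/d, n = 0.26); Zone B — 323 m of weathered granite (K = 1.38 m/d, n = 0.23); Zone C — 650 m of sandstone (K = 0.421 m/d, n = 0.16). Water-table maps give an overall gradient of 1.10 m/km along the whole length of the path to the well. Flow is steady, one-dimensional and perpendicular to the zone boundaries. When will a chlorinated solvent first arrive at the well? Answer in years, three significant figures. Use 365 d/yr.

Continuity: the same q passes through each zone, so ΔH = q·Σ(L_j/K_j) — the zones act as resistances in series.
Σ(L/K) = 557/227 + 323/1.38 + 650/0.421 = 2.454 + 234.1 + 1544 = 1780 d
K_eq = L_total / Σ(L/K) = 1530 / 1780 = 0.8593 m/d
q = K_eq · i = 0.8593 × 0.0011 = 9.453e-4 m/d (same in every zone)
Zone A: v = q/n = 9.453e-4/0.26 = 0.003636 m/d → t_A = 557/0.003636 = 153200 d
Zone B: v = q/n = 9.453e-4/0.23 = 0.004110 m/d → t_B = 323/0.004110 = 78590 d
Zone C: v = q/n = 9.453e-4/0.16 = 0.005908 m/d → t_C = 650/0.005908 = 110000 d
Total t = 153200 + 78590 + 110000 = 341800 d
   = 341800 / 365 = 936 yr

936 years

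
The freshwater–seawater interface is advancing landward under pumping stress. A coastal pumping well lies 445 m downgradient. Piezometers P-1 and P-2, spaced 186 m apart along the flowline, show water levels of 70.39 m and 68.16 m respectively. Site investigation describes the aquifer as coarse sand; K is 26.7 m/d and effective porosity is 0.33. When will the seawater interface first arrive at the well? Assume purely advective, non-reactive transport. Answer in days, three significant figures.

459 days

Hydraulic gradient i = (70.39 − 68.16) / 186 = 2.23 / 186 = 0.01199
q = Ki = 26.7 × 0.01199 = 0.3201 m/d
v_s = q/n_e = 0.3201/0.33 = 0.9700 m/d
t = L / v = 445 / 0.9700 = 458.7 d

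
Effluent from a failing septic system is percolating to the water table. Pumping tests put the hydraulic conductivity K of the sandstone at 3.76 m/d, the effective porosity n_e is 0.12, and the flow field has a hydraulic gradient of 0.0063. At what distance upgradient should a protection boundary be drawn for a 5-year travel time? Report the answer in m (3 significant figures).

360 m

q = Ki = 3.76 × 0.0063 = 0.02369 m/d
Average linear velocity = 0.02369 / 0.12 = 0.1974 m/d
T = 5 yr × 365 = 1825 d
L = v × T = 0.1974 × 1825 = 360.3 m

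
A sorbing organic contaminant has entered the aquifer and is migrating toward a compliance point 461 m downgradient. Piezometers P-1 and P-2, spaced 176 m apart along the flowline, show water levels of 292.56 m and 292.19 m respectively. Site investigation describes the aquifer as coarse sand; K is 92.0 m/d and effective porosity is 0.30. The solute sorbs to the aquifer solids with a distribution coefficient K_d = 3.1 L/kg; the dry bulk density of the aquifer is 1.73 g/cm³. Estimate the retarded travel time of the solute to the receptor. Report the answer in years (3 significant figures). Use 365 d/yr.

Hydraulic gradient i = (292.56 − 292.19) / 176 = 0.37 / 176 = 0.002102
q = Ki = 92.0 × 0.002102 = 0.1934 m/d
v_s = q/n_e = 0.1934/0.30 = 0.6447 m/d
Retardation R = 1 + ρ_b·K_d/n = 1 + 1.73×3.1/0.30 = 18.88
Contaminant velocity v_c = v/R = 0.6447/18.88 = 0.03415 m/d
t = L/v_c = 461/0.03415 = 13500 d
   = 13500/365 = 37.0 yr

37.0 years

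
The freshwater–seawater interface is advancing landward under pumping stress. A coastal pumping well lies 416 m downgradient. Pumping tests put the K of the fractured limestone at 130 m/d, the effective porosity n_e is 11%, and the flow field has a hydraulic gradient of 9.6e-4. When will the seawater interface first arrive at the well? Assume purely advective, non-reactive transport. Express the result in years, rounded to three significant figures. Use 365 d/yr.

1.00 years

q = Ki = 130 × 9.6e-4 = 0.1248 m/d
Seepage velocity v = q / n = 0.1248 / 0.11 = 1.135 m/d
t = L / v = 416 / 1.135 = 366.7 d
   = 366.7 / 365 = 1.00 yr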